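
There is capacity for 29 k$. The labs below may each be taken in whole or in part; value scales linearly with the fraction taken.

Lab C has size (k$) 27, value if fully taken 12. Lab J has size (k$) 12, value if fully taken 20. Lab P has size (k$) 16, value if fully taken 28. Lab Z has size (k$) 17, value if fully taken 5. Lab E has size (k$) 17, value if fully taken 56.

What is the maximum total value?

77

Rank by value-to-size ratio: Lab E 56/17≈3.29, Lab P 28/16≈1.75, Lab J 20/12≈1.67, Lab C 12/27≈0.444, Lab Z 5/17≈0.294.
Lab E: take in full, 17 k$ for value 56 → 12 left.
Only 12 k$ remain; take 12/16 of Lab P for value 28×12/16 = 21.
Total value = 77.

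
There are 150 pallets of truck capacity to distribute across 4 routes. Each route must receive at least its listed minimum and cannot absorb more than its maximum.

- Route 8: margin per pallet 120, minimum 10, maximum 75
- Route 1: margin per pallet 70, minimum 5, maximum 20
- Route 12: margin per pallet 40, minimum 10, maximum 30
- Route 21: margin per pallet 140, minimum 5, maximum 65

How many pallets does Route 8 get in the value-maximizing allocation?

70

Meeting every minimum uses 10+5+10+5 = 30 pallets, leaving 120.
Highest margin per pallet first: Route 21 140 > Route 8 120 > Route 1 70 > Route 12 40.
Route 21: +60 to 65 (cap) → 60 left.
Route 8 has room for 65 more but only 60 remain, so it gets 70.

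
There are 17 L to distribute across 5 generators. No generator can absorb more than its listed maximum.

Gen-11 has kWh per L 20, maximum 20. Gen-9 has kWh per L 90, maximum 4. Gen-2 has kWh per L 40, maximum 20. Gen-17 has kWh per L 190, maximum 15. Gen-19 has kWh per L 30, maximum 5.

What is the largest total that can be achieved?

3030

Rank by kWh per L: Gen-17 190 > Gen-9 90 > Gen-2 40 > Gen-19 30 > Gen-11 20.
Give Gen-17 15 to hit its cap of 15 ; 2 left.
Gen-9 has room for 4 but only 2 remain, so it gets 2.
Total = 90×2 + 190×15 = 3030.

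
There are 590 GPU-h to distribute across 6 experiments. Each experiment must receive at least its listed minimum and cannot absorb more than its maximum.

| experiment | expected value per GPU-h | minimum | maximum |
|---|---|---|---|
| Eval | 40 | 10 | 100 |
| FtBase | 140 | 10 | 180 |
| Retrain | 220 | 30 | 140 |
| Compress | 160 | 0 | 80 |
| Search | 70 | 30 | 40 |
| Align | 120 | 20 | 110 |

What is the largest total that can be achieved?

86400

Meeting every minimum uses 10+10+30+0+30+20 = 100 GPU-h, leaving 490.
Order the experiments by expected value per GPU-h: Retrain 220 > Compress 160 > FtBase 140 > Align 120 > Search 70 > Eval 40.
Give Retrain 110 more to hit its cap of 140 — 380 left.
Compress takes 80 more to reach its cap of 80 — 300 left.
Give FtBase 170 more to hit its cap of 180 — 130 left.
Align takes 90 more to reach its cap of 110 — 40 left.
Search: +10 to 40 (cap) — 30 left.
Eval has room for 90 more but only 30 remain, so it gets 40.
Total = 40×40 + 140×180 + 220×140 + 160×80 + 70×40 + 120×110 = 86400.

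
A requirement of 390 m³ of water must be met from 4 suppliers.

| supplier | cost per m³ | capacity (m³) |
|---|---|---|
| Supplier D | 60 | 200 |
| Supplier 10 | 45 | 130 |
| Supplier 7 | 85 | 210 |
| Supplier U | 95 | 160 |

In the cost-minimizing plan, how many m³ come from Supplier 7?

60

Fill from the cheapest supplier first.
Supplier 10 (45): use full 130 ; 260 m³ to go.
Supplier D at 60: take all 200 m³ ; 60 still needed.
Supplier 7 (85): take the remaining 60 ; done.
Supplier U: unused.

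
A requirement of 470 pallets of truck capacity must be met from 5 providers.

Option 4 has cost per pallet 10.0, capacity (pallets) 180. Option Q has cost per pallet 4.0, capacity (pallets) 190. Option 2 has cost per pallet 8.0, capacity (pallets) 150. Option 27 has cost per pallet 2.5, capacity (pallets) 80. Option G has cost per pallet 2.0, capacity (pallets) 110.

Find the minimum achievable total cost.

Use providers in increasing cost order.
Take 110 from Option G at 2.0 → need 360 more.
Option 27 at 2.5: take all 80 pallets → 280 still needed.
Option Q (4.0): use full 190 → 90 pallets to go.
Option 2 (8.0): take the remaining 90 → done.
Option 4: unused.
Cost = 110×2.0 + 80×2.5 + 190×4.0 + 90×8.0 = 1900.

1900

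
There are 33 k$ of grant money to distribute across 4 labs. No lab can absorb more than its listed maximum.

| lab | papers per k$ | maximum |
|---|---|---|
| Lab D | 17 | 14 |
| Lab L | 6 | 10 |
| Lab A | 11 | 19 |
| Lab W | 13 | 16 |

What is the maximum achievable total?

479

Order the labs by papers per k$: Lab D 17 > Lab W 13 > Lab A 11 > Lab L 6.
Give Lab D 14 to hit its cap of 14 ; 19 left.
Give Lab W 16 to hit its cap of 16 ; 3 left.
Only 3 left; Lab A takes them to reach 3.
Total = 17×14 + 11×3 + 13×16 = 479.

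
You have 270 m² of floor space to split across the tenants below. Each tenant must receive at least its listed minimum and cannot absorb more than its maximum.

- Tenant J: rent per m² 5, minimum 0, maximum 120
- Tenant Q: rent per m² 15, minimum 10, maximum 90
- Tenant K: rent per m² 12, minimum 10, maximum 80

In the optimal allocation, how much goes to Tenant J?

100

Meeting every minimum uses 0+10+10 = 20 m², leaving 250.
Highest rent per m² first: Tenant Q 15 > Tenant K 12 > Tenant J 5.
Tenant Q: +80 to 90 (cap) → 170 left.
Tenant K takes 70 more to reach its cap of 80 → 100 left.
Tenant J: +100 (room for 120) → 100. Pool exhausted.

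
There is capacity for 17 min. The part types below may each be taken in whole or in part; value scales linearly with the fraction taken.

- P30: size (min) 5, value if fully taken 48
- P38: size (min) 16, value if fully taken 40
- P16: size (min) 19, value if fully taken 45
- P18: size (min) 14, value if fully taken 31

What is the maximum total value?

78

Rank by value-to-size ratio: P30 48/5≈9.6, P38 40/16≈2.5, P16 45/19≈2.37, P18 31/14≈2.21.
P30: take in full, 5 min for value 48 ; 12 left.
12 min left: a 12/16 share of P38 gives 40×12/16 = 30.
Total value = 78.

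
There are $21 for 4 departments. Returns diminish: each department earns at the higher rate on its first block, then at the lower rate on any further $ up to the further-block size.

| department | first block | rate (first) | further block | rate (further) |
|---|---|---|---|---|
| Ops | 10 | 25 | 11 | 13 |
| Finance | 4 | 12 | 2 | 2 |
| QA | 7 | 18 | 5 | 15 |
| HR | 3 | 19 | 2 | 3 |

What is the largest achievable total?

448

Rank every tier by rate: Ops/first 25 > HR/first 19 > QA/first 18 > QA/second 15 > Ops/second 13 > Finance/first 12 > HR/second 3 > Finance/second 2.
Fill Ops first block (10 at 25) — 11 left.
Fill HR first block (3 at 19) — 8 left.
QA first at 18: fill all 7 — 1 left.
QA second at 15: only 1 left, fill 1.
Total = 25×10 + 19×3 + 18×7 + 15×1 = 448.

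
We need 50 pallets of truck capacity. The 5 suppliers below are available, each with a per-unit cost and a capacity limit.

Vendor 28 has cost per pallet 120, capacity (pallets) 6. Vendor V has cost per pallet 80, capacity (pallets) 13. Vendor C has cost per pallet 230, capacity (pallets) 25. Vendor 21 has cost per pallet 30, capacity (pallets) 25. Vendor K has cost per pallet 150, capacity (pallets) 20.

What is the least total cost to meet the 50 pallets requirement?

3410

Fill from the cheapest supplier first.
Vendor 21 (30): use full 25 → 25 pallets to go.
Vendor V (80): use full 13 → 12 pallets to go.
Vendor 28 (120): use full 6 → 6 pallets to go.
Vendor K (150): take the remaining 6 → done.
Vendor C: unused.
Cost = 25×30 + 13×80 + 6×120 + 6×150 = 3410.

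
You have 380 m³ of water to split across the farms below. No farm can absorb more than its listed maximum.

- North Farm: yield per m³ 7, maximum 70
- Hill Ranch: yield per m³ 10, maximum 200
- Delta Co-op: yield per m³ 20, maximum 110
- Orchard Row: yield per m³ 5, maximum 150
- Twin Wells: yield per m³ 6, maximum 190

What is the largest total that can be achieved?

Highest yield per m³ first: Delta Co-op 20 > Hill Ranch 10 > North Farm 7 > Twin Wells 6 > Orchard Row 5.
Delta Co-op: +110 to 110 (cap) — 270 left.
Give Hill Ranch 200 to hit its cap of 200 — 70 left.
North Farm: +70 to 70 (cap) — 0 left.
Total = 7×70 + 10×200 + 20×110 = 4690.

4690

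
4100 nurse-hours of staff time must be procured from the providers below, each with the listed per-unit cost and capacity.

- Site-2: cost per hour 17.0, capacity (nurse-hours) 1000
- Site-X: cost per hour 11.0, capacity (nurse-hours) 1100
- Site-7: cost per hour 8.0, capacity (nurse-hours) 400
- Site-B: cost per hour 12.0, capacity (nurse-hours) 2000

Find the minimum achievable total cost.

Use providers in increasing cost order.
Site-7 at 8.0: take all 400 nurse-hours — 3700 still needed.
Site-X (11.0): use full 1100 — 2600 nurse-hours to go.
Site-B (12.0): use full 2000 — 600 nurse-hours to go.
Site-2 (17.0): take the remaining 600 — done.
Cost = 400×8.0 + 1100×11.0 + 2000×12.0 + 600×17.0 = 49500.

49500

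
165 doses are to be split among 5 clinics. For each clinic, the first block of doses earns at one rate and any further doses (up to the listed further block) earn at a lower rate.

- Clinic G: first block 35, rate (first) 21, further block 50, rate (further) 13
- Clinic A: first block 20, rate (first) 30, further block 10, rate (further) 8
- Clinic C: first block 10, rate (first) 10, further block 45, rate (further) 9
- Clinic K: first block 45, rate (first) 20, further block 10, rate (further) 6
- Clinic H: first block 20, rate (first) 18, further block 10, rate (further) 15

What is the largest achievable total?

3200

Order all 10 blocks by rate: Clinic A/tier1 30 > Clinic G/tier1 21 > Clinic K/tier1 20 > Clinic H/tier1 18 > Clinic H/tier2 15 > Clinic G/tier2 13 > Clinic C/tier1 10 > Clinic C/tier2 9 > Clinic A/tier2 8 > Clinic K/tier2 6.
Clinic A/tier1 (30): +20 → 145 left.
Fill Clinic G tier1 block (35 at 21) → 110 left.
Clinic K tier1 at 20: fill all 45 → 65 left.
Clinic H/tier1 (18): +20 → 45 left.
Clinic H tier2 at 15: fill all 10 → 35 left.
35 remain; put them into Clinic G tier2 at 13.
Total = 30×20 + 21×35 + 20×45 + 18×20 + 15×10 + 13×35 = 3200.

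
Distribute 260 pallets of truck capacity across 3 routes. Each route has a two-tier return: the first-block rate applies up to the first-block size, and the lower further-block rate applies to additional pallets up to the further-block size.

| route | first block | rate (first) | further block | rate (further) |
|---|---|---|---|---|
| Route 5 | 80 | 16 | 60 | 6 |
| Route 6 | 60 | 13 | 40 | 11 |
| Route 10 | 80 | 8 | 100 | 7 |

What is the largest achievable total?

3140

Rank every tier by rate: Route 5/first 16 > Route 6/first 13 > Route 6/second 11 > Route 10/first 8 > Route 10/second 7 > Route 5/second 6.
Route 5 first at 16: fill all 80 → 180 left.
Route 6 first at 13: fill all 60 → 120 left.
Route 6/second (11): +40 → 80 left.
Route 10 first at 8: fill all 80 → 0 left.
Total = 16×80 + 13×60 + 11×40 + 8×80 = 3140.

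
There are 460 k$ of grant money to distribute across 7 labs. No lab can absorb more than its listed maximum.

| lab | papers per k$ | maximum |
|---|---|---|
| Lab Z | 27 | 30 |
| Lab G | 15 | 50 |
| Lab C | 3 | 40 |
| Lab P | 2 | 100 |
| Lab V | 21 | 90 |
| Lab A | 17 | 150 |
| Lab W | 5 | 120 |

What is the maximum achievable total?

Order the labs by papers per k$: Lab Z 27 > Lab V 21 > Lab A 17 > Lab G 15 > Lab W 5 > Lab C 3 > Lab P 2.
Lab Z takes 30 to reach its cap of 30 — 430 left.
Lab V: +90 to 90 (cap) — 340 left.
Give Lab A 150 to hit its cap of 150 — 190 left.
Lab G: +50 to 50 (cap) — 140 left.
Lab W takes 120 to reach its cap of 120 — 20 left.
Only 20 left; Lab C takes them to reach 20.
Total = 27×30 + 15×50 + 3×20 + 21×90 + 17×150 + 5×120 = 6660.

6660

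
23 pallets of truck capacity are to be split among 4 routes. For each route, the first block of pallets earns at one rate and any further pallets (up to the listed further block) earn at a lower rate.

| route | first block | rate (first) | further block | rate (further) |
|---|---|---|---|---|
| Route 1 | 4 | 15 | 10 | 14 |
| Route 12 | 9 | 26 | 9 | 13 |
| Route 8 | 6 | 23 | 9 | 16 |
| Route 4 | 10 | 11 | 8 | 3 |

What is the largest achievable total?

500

Order all 8 blocks by rate: Route 12/T1 26 > Route 8/T1 23 > Route 8/T2 16 > Route 1/T1 15 > Route 1/T2 14 > Route 12/T2 13 > Route 4/T1 11 > Route 4/T2 3.
Route 12 T1 at 26: fill all 9 ; 14 left.
Route 8/T1 (23): +6 ; 8 left.
Route 8 T2 at 16: only 8 left, fill 8.
Total = 26×9 + 23×6 + 16×8 = 500.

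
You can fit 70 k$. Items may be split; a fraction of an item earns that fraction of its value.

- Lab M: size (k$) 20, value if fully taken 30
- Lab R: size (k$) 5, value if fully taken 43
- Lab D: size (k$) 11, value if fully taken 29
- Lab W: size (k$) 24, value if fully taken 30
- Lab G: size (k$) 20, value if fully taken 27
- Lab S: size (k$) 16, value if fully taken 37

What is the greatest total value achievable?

163.3

Sort by value density: Lab R 43/5≈8.6, Lab D 29/11≈2.64, Lab S 37/16≈2.31, Lab M 30/20≈1.5, Lab G 27/20≈1.35, Lab W 30/24≈1.25.
Lab R: take in full, 5 k$ for value 43 ; 65 left.
All 11 k$ of Lab D fit (value 29) ; 54 remain.
Lab S: take in full, 16 k$ for value 37 ; 38 left.
Take all of Lab M (20 k$, value 30) ; 18 k$ left.
18 k$ left: a 18/20 share of Lab G gives 27×18/20 = 24.3.
Total value = 163.3.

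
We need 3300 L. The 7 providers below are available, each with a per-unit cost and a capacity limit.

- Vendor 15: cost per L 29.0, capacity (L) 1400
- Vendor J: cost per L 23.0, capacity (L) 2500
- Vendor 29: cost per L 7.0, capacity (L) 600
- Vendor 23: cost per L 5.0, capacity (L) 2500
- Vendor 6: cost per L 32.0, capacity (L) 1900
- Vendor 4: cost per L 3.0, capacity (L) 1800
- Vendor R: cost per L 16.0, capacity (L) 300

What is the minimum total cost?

12900

Use providers in increasing cost order.
Vendor 4 at 3.0: take all 1800 L ; 1500 still needed.
Take 1500 from Vendor 23 at 5.0 to finish.
Vendor 29, Vendor R, Vendor J, Vendor 15, Vendor 6: unused.
Cost = 1800×3.0 + 1500×5.0 = 12900.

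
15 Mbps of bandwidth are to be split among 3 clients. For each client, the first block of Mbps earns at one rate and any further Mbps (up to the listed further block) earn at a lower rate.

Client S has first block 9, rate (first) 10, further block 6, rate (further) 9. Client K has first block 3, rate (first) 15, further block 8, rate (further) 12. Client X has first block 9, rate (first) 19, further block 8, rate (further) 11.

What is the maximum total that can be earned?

252

Order all 6 blocks by rate: Client X/tier1 19 > Client K/tier1 15 > Client K/tier2 12 > Client X/tier2 11 > Client S/tier1 10 > Client S/tier2 9.
Fill Client X tier1 block (9 at 19) — 6 left.
Client K/tier1 (15): +3 — 3 left.
Client K tier2 at 12: only 3 left, fill 3.
Total = 19×9 + 15×3 + 12×3 = 252.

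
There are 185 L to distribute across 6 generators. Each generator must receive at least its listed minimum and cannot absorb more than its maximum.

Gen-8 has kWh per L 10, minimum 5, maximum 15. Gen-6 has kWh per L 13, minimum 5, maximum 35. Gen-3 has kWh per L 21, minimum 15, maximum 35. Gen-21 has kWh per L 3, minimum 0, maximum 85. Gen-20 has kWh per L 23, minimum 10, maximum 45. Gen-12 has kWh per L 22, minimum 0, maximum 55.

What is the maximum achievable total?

3585

Meeting every minimum uses 5+5+15+0+10+0 = 35 L, leaving 150.
Highest kWh per L first: Gen-20 23 > Gen-12 22 > Gen-3 21 > Gen-6 13 > Gen-8 10 > Gen-21 3.
Give Gen-20 35 more to hit its cap of 45 ; 115 left.
Gen-12 takes 55 more to reach its cap of 55 ; 60 left.
Gen-3: +20 to 35 (cap) ; 40 left.
Give Gen-6 30 more to hit its cap of 35 ; 10 left.
Give Gen-8 10 more to hit its cap of 15 ; 0 left.
Total = 10×15 + 13×35 + 21×35 + 23×45 + 22×55 = 3585.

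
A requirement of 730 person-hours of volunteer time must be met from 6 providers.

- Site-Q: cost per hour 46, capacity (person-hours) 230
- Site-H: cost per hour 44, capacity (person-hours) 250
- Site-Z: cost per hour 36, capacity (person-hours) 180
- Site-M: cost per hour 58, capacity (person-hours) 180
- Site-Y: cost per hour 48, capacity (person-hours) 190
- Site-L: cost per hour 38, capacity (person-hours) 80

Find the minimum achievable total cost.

30640

Use providers in increasing cost order.
Take 180 from Site-Z at 36 ; need 550 more.
Site-L at 38: take all 80 person-hours ; 470 still needed.
Take 250 from Site-H at 44 ; need 220 more.
Take 220 from Site-Q at 46 to finish.
Site-Y, Site-M: unused.
Cost = 180×36 + 80×38 + 250×44 + 220×46 = 30640.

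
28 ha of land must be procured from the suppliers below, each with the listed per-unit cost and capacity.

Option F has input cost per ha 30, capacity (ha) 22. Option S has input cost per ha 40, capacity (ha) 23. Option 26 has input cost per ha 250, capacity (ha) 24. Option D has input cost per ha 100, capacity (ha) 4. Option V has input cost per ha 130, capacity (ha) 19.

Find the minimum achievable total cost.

900

Cheapest first:
Option F (30): use full 22 — 6 ha to go.
Option S (40): take the remaining 6 — done.
Option D, Option V, Option 26: unused.
Cost = 22×30 + 6×40 = 900.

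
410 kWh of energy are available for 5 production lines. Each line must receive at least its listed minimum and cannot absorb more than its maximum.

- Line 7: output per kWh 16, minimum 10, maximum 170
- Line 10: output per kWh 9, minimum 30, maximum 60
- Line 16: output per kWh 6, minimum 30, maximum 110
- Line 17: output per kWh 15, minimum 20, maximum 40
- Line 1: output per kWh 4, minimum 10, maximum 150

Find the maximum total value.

Meeting every minimum uses 10+30+30+20+10 = 100 kWh, leaving 310.
Highest output per kWh first: Line 7 16 > Line 17 15 > Line 10 9 > Line 16 6 > Line 1 4.
Line 7: +160 to 170 (cap) → 150 left.
Line 17 takes 20 more to reach its cap of 40 → 130 left.
Give Line 10 30 more to hit its cap of 60 → 100 left.
Give Line 16 80 more to hit its cap of 110 → 20 left.
Line 1 has room for 140 more but only 20 remain, so it gets 30.
Total = 16×170 + 9×60 + 6×110 + 15×40 + 4×30 = 4640.

4640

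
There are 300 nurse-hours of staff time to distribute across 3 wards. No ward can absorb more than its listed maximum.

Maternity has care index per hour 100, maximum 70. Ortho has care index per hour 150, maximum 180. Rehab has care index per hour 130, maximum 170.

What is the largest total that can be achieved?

Rank by care index per hour: Ortho 150 > Rehab 130 > Maternity 100.
Ortho: +180 to 180 (cap) ; 120 left.
Rehab has room for 170 but only 120 remain, so it gets 120.
Total = 150×180 + 130×120 = 42600.

42600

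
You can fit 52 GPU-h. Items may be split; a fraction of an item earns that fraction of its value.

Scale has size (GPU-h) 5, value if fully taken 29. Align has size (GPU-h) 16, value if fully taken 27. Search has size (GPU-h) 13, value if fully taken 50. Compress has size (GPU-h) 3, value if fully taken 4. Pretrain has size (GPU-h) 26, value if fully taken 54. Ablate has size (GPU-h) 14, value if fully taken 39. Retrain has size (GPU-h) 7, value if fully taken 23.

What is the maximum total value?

168

Best value per unit of size first: Scale 29/5≈5.8, Search 50/13≈3.85, Retrain 23/7≈3.29, Ablate 39/14≈2.79, Pretrain 54/26≈2.08, Align 27/16≈1.69, Compress 4/3≈1.33.
All 5 GPU-h of Scale fit (value 29) — 47 remain.
Take all of Search (13 GPU-h, value 50) — 34 GPU-h left.
Retrain: take in full, 7 GPU-h for value 23 — 27 left.
Ablate: take in full, 14 GPU-h for value 39 — 13 left.
Fill the last 13 GPU-h with part of Pretrain: 13/26 of it earns 27.
Total value = 168.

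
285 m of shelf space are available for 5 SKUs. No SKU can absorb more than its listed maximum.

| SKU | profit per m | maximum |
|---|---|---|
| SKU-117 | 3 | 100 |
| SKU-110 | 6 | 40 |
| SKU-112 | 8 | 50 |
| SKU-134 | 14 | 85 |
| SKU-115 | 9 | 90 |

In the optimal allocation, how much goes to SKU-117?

20

Order the SKUs by profit per m: SKU-134 14 > SKU-115 9 > SKU-112 8 > SKU-110 6 > SKU-117 3.
SKU-134: +85 to 85 (cap) — 200 left.
SKU-115 takes 90 to reach its cap of 90 — 110 left.
Give SKU-112 50 to hit its cap of 50 — 60 left.
SKU-110 takes 40 to reach its cap of 40 — 20 left.
SKU-117: +20 (room for 100) → 20. Pool exhausted.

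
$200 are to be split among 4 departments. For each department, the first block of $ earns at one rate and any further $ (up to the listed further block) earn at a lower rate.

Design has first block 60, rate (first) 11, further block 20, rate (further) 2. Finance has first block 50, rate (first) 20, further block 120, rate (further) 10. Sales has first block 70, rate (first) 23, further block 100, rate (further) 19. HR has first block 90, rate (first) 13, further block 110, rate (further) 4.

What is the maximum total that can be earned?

Rank every tier by rate: Sales/first 23 > Finance/first 20 > Sales/second 19 > HR/first 13 > Design/first 11 > Finance/second 10 > HR/second 4 > Design/second 2.
Sales first at 23: fill all 70 → 130 left.
Finance/first (20): +50 → 80 left.
Sales/second: +80 of 100 at 19; pool empty.
Total = 23×70 + 20×50 + 19×80 = 4130.

4130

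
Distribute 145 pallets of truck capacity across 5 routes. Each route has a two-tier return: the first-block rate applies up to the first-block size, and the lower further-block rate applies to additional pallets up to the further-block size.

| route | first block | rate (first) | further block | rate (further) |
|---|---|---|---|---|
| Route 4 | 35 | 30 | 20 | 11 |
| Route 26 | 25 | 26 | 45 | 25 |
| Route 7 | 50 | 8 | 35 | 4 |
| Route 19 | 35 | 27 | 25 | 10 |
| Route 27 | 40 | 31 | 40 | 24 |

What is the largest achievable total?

4135

Order all 10 blocks by rate: Route 27/tier1 31 > Route 4/tier1 30 > Route 19/tier1 27 > Route 26/tier1 26 > Route 26/tier2 25 > Route 27/tier2 24 > Route 4/tier2 11 > Route 19/tier2 10 > Route 7/tier1 8 > Route 7/tier2 4.
Fill Route 27 tier1 block (40 at 31) ; 105 left.
Route 4 tier1 at 30: fill all 35 ; 70 left.
Route 19 tier1 at 27: fill all 35 ; 35 left.
Route 26/tier1 (26): +25 ; 10 left.
10 remain; put them into Route 26 tier2 at 25.
Total = 31×40 + 30×35 + 27×35 + 26×25 + 25×10 = 4135.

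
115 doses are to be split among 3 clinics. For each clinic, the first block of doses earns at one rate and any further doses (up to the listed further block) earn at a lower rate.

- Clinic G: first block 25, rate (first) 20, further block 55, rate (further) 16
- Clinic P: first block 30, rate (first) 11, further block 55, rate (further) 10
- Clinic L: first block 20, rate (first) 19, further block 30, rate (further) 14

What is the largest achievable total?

1970

Rank every tier by rate: Clinic G/T1 20 > Clinic L/T1 19 > Clinic G/T2 16 > Clinic L/T2 14 > Clinic P/T1 11 > Clinic P/T2 10.
Clinic G T1 at 20: fill all 25 → 90 left.
Clinic L/T1 (19): +20 → 70 left.
Clinic G T2 at 16: fill all 55 → 15 left.
Clinic L T2 at 14: only 15 left, fill 15.
Total = 20×25 + 19×20 + 16×55 + 14×15 = 1970.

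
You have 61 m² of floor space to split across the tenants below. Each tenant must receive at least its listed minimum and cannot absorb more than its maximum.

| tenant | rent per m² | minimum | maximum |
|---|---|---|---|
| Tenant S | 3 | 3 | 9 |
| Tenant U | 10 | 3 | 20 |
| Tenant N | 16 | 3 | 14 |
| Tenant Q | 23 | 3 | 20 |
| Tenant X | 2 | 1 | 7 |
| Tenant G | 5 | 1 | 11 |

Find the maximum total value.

Meeting every minimum uses 3+3+3+3+1+1 = 14 m², leaving 47.
Rank by rent per m²: Tenant Q 23 > Tenant N 16 > Tenant U 10 > Tenant G 5 > Tenant S 3 > Tenant X 2.
Tenant Q: +17 to 20 (cap) — 30 left.
Tenant N takes 11 more to reach its cap of 14 — 19 left.
Tenant U takes 17 more to reach its cap of 20 — 2 left.
Only 2 left; Tenant G takes them to reach 3.
Total = 3×3 + 10×20 + 16×14 + 23×20 + 2×1 + 5×3 = 910.

910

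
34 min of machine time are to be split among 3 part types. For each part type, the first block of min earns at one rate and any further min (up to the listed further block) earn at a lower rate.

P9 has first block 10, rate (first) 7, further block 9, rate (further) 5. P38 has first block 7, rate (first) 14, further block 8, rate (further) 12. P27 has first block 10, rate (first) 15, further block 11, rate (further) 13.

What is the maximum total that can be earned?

Treat each block as its own option and order by rate: P27/tier1 15 > P38/tier1 14 > P27/tier2 13 > P38/tier2 12 > P9/tier1 7 > P9/tier2 5.
Fill P27 tier1 block (10 at 15) → 24 left.
P38/tier1 (14): +7 → 17 left.
Fill P27 tier2 block (11 at 13) → 6 left.
6 remain; put them into P38 tier2 at 12.
Total = 15×10 + 14×7 + 13×11 + 12×6 = 463.

463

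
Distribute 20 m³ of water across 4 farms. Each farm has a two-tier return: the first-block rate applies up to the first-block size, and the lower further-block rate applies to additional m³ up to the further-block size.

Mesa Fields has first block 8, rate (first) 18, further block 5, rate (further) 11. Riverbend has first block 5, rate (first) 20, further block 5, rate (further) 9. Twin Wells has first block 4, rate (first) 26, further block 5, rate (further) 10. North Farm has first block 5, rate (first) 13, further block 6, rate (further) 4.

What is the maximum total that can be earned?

Treat each block as its own option and order by rate: Twin Wells/first 26 > Riverbend/first 20 > Mesa Fields/first 18 > North Farm/first 13 > Mesa Fields/second 11 > Twin Wells/second 10 > Riverbend/second 9 > North Farm/second 4.
Twin Wells/first (26): +4 — 16 left.
Fill Riverbend first block (5 at 20) — 11 left.
Mesa Fields first at 18: fill all 8 — 3 left.
3 remain; put them into North Farm first at 13.
Total = 26×4 + 20×5 + 18×8 + 13×3 = 387.

387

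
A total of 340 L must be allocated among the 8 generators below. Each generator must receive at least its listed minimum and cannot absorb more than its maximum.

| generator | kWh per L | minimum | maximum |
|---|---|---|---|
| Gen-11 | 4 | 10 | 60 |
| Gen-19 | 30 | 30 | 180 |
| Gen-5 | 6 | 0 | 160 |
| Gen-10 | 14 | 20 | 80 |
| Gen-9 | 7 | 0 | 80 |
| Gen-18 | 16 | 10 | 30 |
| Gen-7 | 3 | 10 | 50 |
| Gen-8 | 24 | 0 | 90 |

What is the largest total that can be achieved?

Meeting every minimum uses 10+30+0+20+0+10+10+0 = 80 L, leaving 260.
Highest kWh per L first: Gen-19 30 > Gen-8 24 > Gen-18 16 > Gen-10 14 > Gen-9 7 > Gen-5 6 > Gen-11 4 > Gen-7 3.
Gen-19: +150 to 180 (cap) — 110 left.
Gen-8 takes 90 more to reach its cap of 90 — 20 left.
Give Gen-18 20 more to hit its cap of 30 — 0 left.
Total = 4×10 + 30×180 + 14×20 + 16×30 + 3×10 + 24×90 = 8390.

8390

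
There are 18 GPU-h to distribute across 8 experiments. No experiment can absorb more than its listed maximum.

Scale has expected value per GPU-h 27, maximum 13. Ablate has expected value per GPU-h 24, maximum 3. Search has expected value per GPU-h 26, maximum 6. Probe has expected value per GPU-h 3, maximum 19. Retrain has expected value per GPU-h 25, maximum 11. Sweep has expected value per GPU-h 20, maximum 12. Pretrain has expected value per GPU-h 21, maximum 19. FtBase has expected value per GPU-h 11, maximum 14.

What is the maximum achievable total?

481

Rank by expected value per GPU-h: Scale 27 > Search 26 > Retrain 25 > Ablate 24 > Pretrain 21 > Sweep 20 > FtBase 11 > Probe 3.
Give Scale 13 to hit its cap of 13 ; 5 left.
Only 5 left; Search takes them to reach 5.
Total = 27×13 + 26×5 = 481.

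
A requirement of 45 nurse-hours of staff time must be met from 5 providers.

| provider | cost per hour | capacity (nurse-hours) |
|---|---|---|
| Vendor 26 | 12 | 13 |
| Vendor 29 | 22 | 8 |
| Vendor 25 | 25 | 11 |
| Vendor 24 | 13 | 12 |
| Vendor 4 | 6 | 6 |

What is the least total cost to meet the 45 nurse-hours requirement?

674

Use providers in increasing cost order.
Vendor 4 at 6: take all 6 nurse-hours → 39 still needed.
Take 13 from Vendor 26 at 12 → need 26 more.
Vendor 24 (13): use full 12 → 14 nurse-hours to go.
Vendor 29 at 22: take all 8 nurse-hours → 6 still needed.
Vendor 25 (25): take the remaining 6 → done.
Cost = 6×6 + 13×12 + 12×13 + 8×22 + 6×25 = 674.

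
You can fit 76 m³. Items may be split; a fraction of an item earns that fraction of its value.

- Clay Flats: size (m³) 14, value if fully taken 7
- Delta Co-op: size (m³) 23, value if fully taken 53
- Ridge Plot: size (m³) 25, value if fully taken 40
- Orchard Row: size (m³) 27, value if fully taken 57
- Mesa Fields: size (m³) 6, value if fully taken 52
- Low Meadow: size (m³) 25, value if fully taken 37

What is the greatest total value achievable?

Rank by value-to-size ratio: Mesa Fields 52/6≈8.67, Delta Co-op 53/23≈2.3, Orchard Row 57/27≈2.11, Ridge Plot 40/25≈1.6, Low Meadow 37/25≈1.48, Clay Flats 7/14≈0.5.
All 6 m³ of Mesa Fields fit (value 52) ; 70 remain.
All 23 m³ of Delta Co-op fit (value 53) ; 47 remain.
All 27 m³ of Orchard Row fit (value 57) ; 20 remain.
Fill the last 20 m³ with part of Ridge Plot: 20/25 of it earns 32.
Total value = 194.

194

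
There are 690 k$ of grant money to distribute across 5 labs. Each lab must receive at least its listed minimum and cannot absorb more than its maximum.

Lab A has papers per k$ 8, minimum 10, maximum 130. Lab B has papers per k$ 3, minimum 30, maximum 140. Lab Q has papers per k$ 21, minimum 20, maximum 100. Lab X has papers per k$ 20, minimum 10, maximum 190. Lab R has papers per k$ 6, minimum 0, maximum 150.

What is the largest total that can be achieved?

8200

Meeting every minimum uses 10+30+20+10+0 = 70 k$, leaving 620.
Highest papers per k$ first: Lab Q 21 > Lab X 20 > Lab A 8 > Lab R 6 > Lab B 3.
Give Lab Q 80 more to hit its cap of 100 ; 540 left.
Lab X: +180 to 190 (cap) ; 360 left.
Lab A: +120 to 130 (cap) ; 240 left.
Lab R takes 150 more to reach its cap of 150 ; 90 left.
Lab B has room for 110 more but only 90 remain, so it gets 120.
Total = 8×130 + 3×120 + 21×100 + 20×190 + 6×150 = 8200.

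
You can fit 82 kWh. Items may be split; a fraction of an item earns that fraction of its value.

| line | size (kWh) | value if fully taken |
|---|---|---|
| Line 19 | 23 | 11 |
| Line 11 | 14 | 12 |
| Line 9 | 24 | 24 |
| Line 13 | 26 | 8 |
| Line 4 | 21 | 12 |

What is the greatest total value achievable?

Sort by value density: Line 9 24/24≈1, Line 11 12/14≈0.857, Line 4 12/21≈0.571, Line 19 11/23≈0.478, Line 13 8/26≈0.308.
All 24 kWh of Line 9 fit (value 24) ; 58 remain.
All 14 kWh of Line 11 fit (value 12) ; 44 remain.
Take all of Line 4 (21 kWh, value 12) ; 23 kWh left.
Take all of Line 19 (23 kWh, value 11) ; 0 kWh left.
Total value = 59.

59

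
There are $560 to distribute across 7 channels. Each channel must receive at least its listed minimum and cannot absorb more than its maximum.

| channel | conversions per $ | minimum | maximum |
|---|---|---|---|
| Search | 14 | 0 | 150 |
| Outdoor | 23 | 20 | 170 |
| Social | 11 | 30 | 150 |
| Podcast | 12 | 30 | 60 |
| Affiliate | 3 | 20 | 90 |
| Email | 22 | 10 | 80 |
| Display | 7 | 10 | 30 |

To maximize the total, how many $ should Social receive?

70

Meeting every minimum uses 0+20+30+30+20+10+10 = 120 $, leaving 440.
Rank by conversions per $: Outdoor 23 > Email 22 > Search 14 > Podcast 12 > Social 11 > Display 7 > Affiliate 3.
Outdoor takes 150 more to reach its cap of 170 ; 290 left.
Email takes 70 more to reach its cap of 80 ; 220 left.
Search takes 150 more to reach its cap of 150 ; 70 left.
Podcast takes 30 more to reach its cap of 60 ; 40 left.
Social has room for 120 more but only 40 remain, so it gets 70.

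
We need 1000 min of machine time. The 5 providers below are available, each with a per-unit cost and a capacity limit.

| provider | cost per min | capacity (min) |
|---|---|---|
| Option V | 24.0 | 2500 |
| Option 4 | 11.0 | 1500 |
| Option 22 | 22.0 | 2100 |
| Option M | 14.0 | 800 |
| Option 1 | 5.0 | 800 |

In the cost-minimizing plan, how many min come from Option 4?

Fill from the cheapest provider first.
Option 1 at 5.0: take all 800 min → 200 still needed.
Take 200 from Option 4 at 11.0 to finish.
Option M, Option 22, Option V: unused.

200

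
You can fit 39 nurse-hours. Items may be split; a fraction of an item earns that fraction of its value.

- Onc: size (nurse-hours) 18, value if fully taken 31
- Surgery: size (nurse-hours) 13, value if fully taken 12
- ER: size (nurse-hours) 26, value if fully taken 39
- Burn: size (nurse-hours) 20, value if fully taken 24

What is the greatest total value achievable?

62.5

Best value per unit of size first: Onc 31/18≈1.72, ER 39/26≈1.5, Burn 24/20≈1.2, Surgery 12/13≈0.923.
Take all of Onc (18 nurse-hours, value 31) ; 21 nurse-hours left.
Only 21 nurse-hours remain; take 21/26 of ER for value 39×21/26 = 31.5.
Total value = 62.5.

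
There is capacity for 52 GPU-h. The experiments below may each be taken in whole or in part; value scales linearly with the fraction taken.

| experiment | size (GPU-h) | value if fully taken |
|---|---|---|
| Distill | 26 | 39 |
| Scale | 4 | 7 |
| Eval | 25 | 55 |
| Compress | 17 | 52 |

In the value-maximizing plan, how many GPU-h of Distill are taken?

6

Best value per unit of size first: Compress 52/17≈3.06, Eval 55/25≈2.2, Scale 7/4≈1.75, Distill 39/26≈1.5.
Compress: take in full, 17 GPU-h for value 52 — 35 left.
Eval: take in full, 25 GPU-h for value 55 — 10 left.
Take all of Scale (4 GPU-h, value 7) — 6 GPU-h left.
Fill the last 6 GPU-h with part of Distill: 6/26 of it earns 9.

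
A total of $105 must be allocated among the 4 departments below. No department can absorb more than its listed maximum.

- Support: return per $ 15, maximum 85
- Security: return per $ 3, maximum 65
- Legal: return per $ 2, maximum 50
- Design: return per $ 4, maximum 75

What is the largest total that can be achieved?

1355

Highest return per $ first: Support 15 > Design 4 > Security 3 > Legal 2.
Support takes 85 to reach its cap of 85 ; 20 left.
Design has room for 75 but only 20 remain, so it gets 20.
Total = 15×85 + 4×20 = 1355.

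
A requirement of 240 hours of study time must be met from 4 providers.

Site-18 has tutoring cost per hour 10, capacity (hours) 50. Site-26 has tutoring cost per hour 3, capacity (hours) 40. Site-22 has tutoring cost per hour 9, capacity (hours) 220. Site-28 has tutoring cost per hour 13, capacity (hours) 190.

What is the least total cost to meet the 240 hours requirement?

Use providers in increasing cost order.
Take 40 from Site-26 at 3 ; need 200 more.
Site-22 at 9: take 200 of its 220 ; requirement met.
Site-18, Site-28: unused.
Cost = 40×3 + 200×9 = 1920.

1920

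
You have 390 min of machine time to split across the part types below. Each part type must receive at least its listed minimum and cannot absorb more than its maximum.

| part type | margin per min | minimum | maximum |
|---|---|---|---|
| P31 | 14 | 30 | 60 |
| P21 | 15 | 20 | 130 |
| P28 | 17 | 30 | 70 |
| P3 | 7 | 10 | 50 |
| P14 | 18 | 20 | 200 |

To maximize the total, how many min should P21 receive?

80

Meeting every minimum uses 30+20+30+10+20 = 110 min, leaving 280.
Highest margin per min first: P14 18 > P28 17 > P21 15 > P31 14 > P3 7.
P14 takes 180 more to reach its cap of 200 — 100 left.
P28 takes 40 more to reach its cap of 70 — 60 left.
P21: +60 (room for 110) → 80. Pool exhausted.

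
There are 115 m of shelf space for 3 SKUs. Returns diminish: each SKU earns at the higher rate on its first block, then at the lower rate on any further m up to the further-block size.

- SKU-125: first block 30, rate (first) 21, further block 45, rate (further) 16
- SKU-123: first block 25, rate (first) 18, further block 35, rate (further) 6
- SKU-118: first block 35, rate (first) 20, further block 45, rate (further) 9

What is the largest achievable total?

Rank every tier by rate: SKU-125/T1 21 > SKU-118/T1 20 > SKU-123/T1 18 > SKU-125/T2 16 > SKU-118/T2 9 > SKU-123/T2 6.
Fill SKU-125 T1 block (30 at 21) — 85 left.
Fill SKU-118 T1 block (35 at 20) — 50 left.
SKU-123 T1 at 18: fill all 25 — 25 left.
SKU-125 T2 at 16: only 25 left, fill 25.
Total = 21×30 + 20×35 + 18×25 + 16×25 = 2180.

2180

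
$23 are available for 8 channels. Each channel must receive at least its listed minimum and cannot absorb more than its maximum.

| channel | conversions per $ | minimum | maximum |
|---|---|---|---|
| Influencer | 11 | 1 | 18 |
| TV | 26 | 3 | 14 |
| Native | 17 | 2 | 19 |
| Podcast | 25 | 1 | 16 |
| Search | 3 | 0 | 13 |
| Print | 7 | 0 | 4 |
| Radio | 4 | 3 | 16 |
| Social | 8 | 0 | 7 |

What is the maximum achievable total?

Meeting every minimum uses 1+3+2+1+0+0+3+0 = 10 $, leaving 13.
Highest conversions per $ first: TV 26 > Podcast 25 > Native 17 > Influencer 11 > Social 8 > Print 7 > Radio 4 > Search 3.
TV takes 11 more to reach its cap of 14 → 2 left.
Podcast has room for 15 more but only 2 remain, so it gets 3.
Total = 11×1 + 26×14 + 17×2 + 25×3 + 4×3 = 496.

496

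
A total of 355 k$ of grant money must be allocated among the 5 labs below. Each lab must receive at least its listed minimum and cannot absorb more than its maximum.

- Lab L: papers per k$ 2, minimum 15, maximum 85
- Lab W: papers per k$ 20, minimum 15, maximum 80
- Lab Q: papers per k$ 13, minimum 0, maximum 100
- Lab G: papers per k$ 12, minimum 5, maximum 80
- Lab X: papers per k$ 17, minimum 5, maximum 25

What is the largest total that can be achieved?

4425

Meeting every minimum uses 15+15+0+5+5 = 40 k$, leaving 315.
Order the labs by papers per k$: Lab W 20 > Lab X 17 > Lab Q 13 > Lab G 12 > Lab L 2.
Lab W takes 65 more to reach its cap of 80 — 250 left.
Give Lab X 20 more to hit its cap of 25 — 230 left.
Lab Q takes 100 more to reach its cap of 100 — 130 left.
Lab G takes 75 more to reach its cap of 80 — 55 left.
Lab L: +55 (room for 70) → 70. Pool exhausted.
Total = 2×70 + 20×80 + 13×100 + 12×80 + 17×25 = 4425.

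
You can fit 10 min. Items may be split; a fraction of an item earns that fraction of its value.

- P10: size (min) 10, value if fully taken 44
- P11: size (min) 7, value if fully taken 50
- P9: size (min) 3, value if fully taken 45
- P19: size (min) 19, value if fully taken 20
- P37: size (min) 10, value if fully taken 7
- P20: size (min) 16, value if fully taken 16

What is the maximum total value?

Best value per unit of size first: P9 45/3≈15, P11 50/7≈7.14, P10 44/10≈4.4, P19 20/19≈1.05, P20 16/16≈1, P37 7/10≈0.7.
All 3 min of P9 fit (value 45) → 7 remain.
Take all of P11 (7 min, value 50) → 0 min left.
Total value = 95.

95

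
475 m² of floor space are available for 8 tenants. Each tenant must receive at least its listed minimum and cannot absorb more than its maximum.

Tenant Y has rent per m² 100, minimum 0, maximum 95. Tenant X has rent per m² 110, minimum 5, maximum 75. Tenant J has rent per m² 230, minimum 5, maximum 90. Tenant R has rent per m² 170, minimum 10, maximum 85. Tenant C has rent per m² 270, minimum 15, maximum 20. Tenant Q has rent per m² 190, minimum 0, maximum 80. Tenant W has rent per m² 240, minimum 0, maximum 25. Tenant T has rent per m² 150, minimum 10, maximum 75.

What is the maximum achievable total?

Meeting every minimum uses 0+5+5+10+15+0+0+10 = 45 m², leaving 430.
Order the tenants by rent per m²: Tenant C 270 > Tenant W 240 > Tenant J 230 > Tenant Q 190 > Tenant R 170 > Tenant T 150 > Tenant X 110 > Tenant Y 100.
Tenant C takes 5 more to reach its cap of 20 ; 425 left.
Tenant W: +25 to 25 (cap) ; 400 left.
Give Tenant J 85 more to hit its cap of 90 ; 315 left.
Tenant Q: +80 to 80 (cap) ; 235 left.
Tenant R takes 75 more to reach its cap of 85 ; 160 left.
Tenant T takes 65 more to reach its cap of 75 ; 95 left.
Tenant X takes 70 more to reach its cap of 75 ; 25 left.
Tenant Y has room for 95 more but only 25 remain, so it gets 25.
Total = 100×25 + 110×75 + 230×90 + 170×85 + 270×20 + 190×80 + 240×25 + 150×75 = 83750.

83750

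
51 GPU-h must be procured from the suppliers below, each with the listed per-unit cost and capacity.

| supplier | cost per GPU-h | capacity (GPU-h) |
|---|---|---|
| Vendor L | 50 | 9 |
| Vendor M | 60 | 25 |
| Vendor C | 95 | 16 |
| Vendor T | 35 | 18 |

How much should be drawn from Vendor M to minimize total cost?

24

Cheapest first:
Vendor T at 35: take all 18 GPU-h → 33 still needed.
Take 9 from Vendor L at 50 → need 24 more.
Vendor M at 60: take 24 of its 25 → requirement met.
Vendor C: unused.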